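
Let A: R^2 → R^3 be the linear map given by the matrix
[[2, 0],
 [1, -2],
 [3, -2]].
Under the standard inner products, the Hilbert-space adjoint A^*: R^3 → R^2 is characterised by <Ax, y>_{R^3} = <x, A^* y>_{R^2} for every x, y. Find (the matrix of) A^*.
A^* = A^T =
[[2, 1, 3],
 [0, -2, -2]]

For real matrices with standard dot products, the defining identity <Ax, y> = <x, A^* y> gives (Ax)^T y = x^T (A^*) y, i.e. x^T A^T y = x^T (A^*) y. Since this holds for all x, y, we must have A^* = A^T. Therefore
A^* =
[[2, 1, 3],
 [0, -2, -2]].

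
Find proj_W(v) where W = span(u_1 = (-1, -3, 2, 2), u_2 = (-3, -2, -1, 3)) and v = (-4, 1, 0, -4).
proj_W(v) = (-6/49, 59/49, -65/49, -3/7)

Set up U = [u_1 | ... | u_2] ∈ R^(4×2). The projector onto W = col(U) is P = U (U^T U)^(-1) U^T.
Compute U^T U =
  [18, 13]
  [13, 23],
and U^T v = (-7, -2).
Solve U^T U · c = U^T v for the coefficients: c = (-27/49, 11/49). The projection is proj_W(v) = U c.
Check: (v - proj_W(v)) · u_1 = 0  (should be 0).
Check: (v - proj_W(v)) · u_2 = 0  (should be 0).
Result: proj_W(v) = (-6/49, 59/49, -65/49, -3/7).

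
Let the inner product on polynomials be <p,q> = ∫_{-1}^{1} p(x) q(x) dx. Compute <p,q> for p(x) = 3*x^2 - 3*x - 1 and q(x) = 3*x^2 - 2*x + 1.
<p,q> = 28/5

Expand the product: p(x)·q(x) = 9*x^4 - 15*x^3 + 6*x^2 - x - 1.
∫_{-1}^{1} of each monomial x^k gives [2/(k+1) if k even, 0 if k odd]. Integrating term-by-term (or equivalently evaluating the antiderivative F(x) = 9*x^5/5 - 15*x^4/4 + 2*x^3 - x^2/2 - x at the endpoints):
  F(1) − F(−1) = -29/20 − (-141/20) = 28/5.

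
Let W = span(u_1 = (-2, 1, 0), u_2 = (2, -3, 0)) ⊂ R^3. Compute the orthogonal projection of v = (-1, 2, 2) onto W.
proj_W(v) = (-1, 2, 0)

Set up U = [u_1 | ... | u_2] ∈ R^(3×2). The projector onto W = col(U) is P = U (U^T U)^(-1) U^T.
Compute U^T U =
  [5, -7]
  [-7, 13],
and U^T v = (4, -8).
Solve U^T U · c = U^T v for the coefficients: c = (-1/4, -3/4). The projection is proj_W(v) = U c.
Check: (v - proj_W(v)) · u_1 = 0  (should be 0).
Check: (v - proj_W(v)) · u_2 = 0  (should be 0).
Result: proj_W(v) = (-1, 2, 0).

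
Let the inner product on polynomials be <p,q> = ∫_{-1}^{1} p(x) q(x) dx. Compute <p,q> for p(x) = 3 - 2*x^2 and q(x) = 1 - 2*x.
<p,q> = 14/3

Expand the product: p(x)·q(x) = 4*x^3 - 2*x^2 - 6*x + 3.
∫_{-1}^{1} of each monomial x^k gives [2/(k+1) if k even, 0 if k odd]. Integrating term-by-term (or equivalently evaluating the antiderivative F(x) = x^4 - 2*x^3/3 - 3*x^2 + 3*x at the endpoints):
  F(1) − F(−1) = 1/3 − (-13/3) = 14/3.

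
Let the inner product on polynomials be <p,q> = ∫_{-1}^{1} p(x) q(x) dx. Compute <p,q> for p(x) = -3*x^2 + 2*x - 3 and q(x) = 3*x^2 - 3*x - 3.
<p,q> = 52/5

Expand the product: p(x)·q(x) = -9*x^4 + 15*x^3 - 6*x^2 + 3*x + 9.
∫_{-1}^{1} of each monomial x^k gives [2/(k+1) if k even, 0 if k odd]. Integrating term-by-term (or equivalently evaluating the antiderivative F(x) = -9*x^5/5 + 15*x^4/4 - 2*x^3 + 3*x^2/2 + 9*x at the endpoints):
  F(1) − F(−1) = 209/20 − (1/20) = 52/5.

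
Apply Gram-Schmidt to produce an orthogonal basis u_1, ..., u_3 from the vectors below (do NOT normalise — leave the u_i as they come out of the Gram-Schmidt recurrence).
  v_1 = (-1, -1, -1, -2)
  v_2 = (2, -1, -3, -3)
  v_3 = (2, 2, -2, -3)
Orthogonal basis:
  u_1 = (-1, -1, -1, -2)
  u_2 = (22/7, 1/7, -13/7, -5/7)
  u_3 = (-24/97, 237/97, 23/97, -118/97)

Apply the Gram-Schmidt recurrence
  u_1 = v_1
  u_i = v_i − Σ_{j<i} ((v_i · u_j) / (u_j · u_j)) · u_j.

Step by step this gives:
  u_1 = (-1, -1, -1, -2)
  u_2 = (22/7, 1/7, -13/7, -5/7)
  u_3 = (-24/97, 237/97, 23/97, -118/97)

Orthogonality check:
  u_2 · u_1 = 0 (should be 0)
  u_3 · u_1 = 0 (should be 0)
  u_3 · u_2 = 0 (should be 0)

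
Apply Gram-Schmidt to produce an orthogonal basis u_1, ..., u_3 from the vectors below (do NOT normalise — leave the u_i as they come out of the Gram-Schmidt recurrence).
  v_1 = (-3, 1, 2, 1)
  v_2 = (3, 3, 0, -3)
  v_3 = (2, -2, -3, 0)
Orthogonal basis:
  u_1 = (-3, 1, 2, 1)
  u_2 = (6/5, 18/5, 6/5, -12/5)
  u_3 = (-1/3, 1/3, -2/3, 0)

Apply the Gram-Schmidt recurrence
  u_1 = v_1
  u_i = v_i − Σ_{j<i} ((v_i · u_j) / (u_j · u_j)) · u_j.

Step by step this gives:
  u_1 = (-3, 1, 2, 1)
  u_2 = (6/5, 18/5, 6/5, -12/5)
  u_3 = (-1/3, 1/3, -2/3, 0)

Orthogonality check:
  u_2 · u_1 = 0 (should be 0)
  u_3 · u_1 = 0 (should be 0)
  u_3 · u_2 = 0 (should be 0)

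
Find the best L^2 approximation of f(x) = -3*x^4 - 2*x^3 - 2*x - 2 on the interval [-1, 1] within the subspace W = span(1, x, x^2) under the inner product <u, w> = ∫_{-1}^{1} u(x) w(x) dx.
g(x) = -18*x^2/7 - 16*x/5 - 61/35

The best approximation g ∈ W is the orthogonal projection of f onto W. Writing g = a_0 + a_1 x + a_2 x^2, the coefficients solve the normal equations G · a = b where
  G_{ij} = <φ_i, φ_j> and b_i = <f, φ_i>, with φ_0 = 1, φ_1 = x, φ_2 = x^2.
G =
  [2, 0, 2/3]
  [0, 2/3, 0]
  [2/3, 0, 2/5],
b = (-26/5, -32/15, -46/21).
Solving gives a_0 = -61/35, a_1 = -16/5, a_2 = -18/7, so
  g(x) = -18*x^2/7 - 16*x/5 - 61/35.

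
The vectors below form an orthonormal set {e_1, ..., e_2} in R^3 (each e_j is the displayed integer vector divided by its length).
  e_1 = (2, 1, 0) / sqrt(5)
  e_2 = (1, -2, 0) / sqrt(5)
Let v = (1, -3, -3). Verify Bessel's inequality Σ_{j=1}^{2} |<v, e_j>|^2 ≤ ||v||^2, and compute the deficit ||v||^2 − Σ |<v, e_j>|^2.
Σ |<v, e_j>|^2 = 10; ||v||^2 = 19; deficit = 9

Write each e_j = u_j / sqrt(<u_j, u_j>) where u_j is the displayed integer vector. Then <v, e_j> = <v, u_j> / sqrt(<u_j, u_j>), so |<v, e_j>|^2 = <v, u_j>^2 / <u_j, u_j>.
Coefficients: <v, e_1> = -1/sqrt(5), <v, e_2> = 7/sqrt(5).
Square and sum: Σ |<v, e_j>|^2 = 10.
Compute ||v||^2 = v·v = 19.
Deficit = 19 − 10 = 9 ≥ 0, confirming Bessel's inequality. (The deficit equals ||v − Σ <v,e_j> e_j||^2, the squared distance from v to span{e_j}.)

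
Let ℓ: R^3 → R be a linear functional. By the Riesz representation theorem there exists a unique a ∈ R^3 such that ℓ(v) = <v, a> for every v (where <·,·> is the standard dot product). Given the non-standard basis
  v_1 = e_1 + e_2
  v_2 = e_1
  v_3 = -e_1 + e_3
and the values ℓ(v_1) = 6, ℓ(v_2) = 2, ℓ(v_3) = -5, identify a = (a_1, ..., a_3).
a = (2, 4, -3)

Write a = (a_1, ..., a_3) in the standard basis. For each basis vector v_i, ℓ(v_i) = <v_i, a> is a linear equation in the a_j's. Collect the n equations into a matrix system V a = ℓ, where row i of V is v_i (expressed in the standard basis). Since V is invertible (lower-triangular with 1s on the diagonal, up to permutation), solve by back-substitution:
  V =
[[1, 1, 0],
 [1, 0, 0],
 [-1, 0, 1]]
  V a = (6, 2, -5)
Solving gives a = (2, 4, -3).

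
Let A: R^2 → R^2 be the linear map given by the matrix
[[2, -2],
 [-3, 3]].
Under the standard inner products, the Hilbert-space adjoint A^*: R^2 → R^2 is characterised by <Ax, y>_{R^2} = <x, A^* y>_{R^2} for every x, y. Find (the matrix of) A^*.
A^* = A^T =
[[2, -3],
 [-2, 3]]

For real matrices with standard dot products, the defining identity <Ax, y> = <x, A^* y> gives (Ax)^T y = x^T (A^*) y, i.e. x^T A^T y = x^T (A^*) y. Since this holds for all x, y, we must have A^* = A^T. Therefore
A^* =
[[2, -3],
 [-2, 3]].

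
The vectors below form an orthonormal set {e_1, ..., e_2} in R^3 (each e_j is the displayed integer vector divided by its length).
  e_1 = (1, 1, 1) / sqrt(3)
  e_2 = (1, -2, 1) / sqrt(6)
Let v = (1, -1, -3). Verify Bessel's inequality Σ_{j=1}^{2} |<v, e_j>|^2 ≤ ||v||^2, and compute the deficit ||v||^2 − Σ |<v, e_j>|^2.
Σ |<v, e_j>|^2 = 3; ||v||^2 = 11; deficit = 8

Write each e_j = u_j / sqrt(<u_j, u_j>) where u_j is the displayed integer vector. Then <v, e_j> = <v, u_j> / sqrt(<u_j, u_j>), so |<v, e_j>|^2 = <v, u_j>^2 / <u_j, u_j>.
Coefficients: <v, e_1> = -3/sqrt(3), <v, e_2> = 0/sqrt(6).
Square and sum: Σ |<v, e_j>|^2 = 3.
Compute ||v||^2 = v·v = 11.
Deficit = 11 − 3 = 8 ≥ 0, confirming Bessel's inequality. (The deficit equals ||v − Σ <v,e_j> e_j||^2, the squared distance from v to span{e_j}.)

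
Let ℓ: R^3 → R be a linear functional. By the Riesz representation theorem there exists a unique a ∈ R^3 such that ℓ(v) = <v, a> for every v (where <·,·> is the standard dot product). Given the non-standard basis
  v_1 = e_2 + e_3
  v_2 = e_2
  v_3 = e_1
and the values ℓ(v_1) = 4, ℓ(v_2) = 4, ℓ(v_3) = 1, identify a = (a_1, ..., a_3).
a = (1, 4, 0)

Write a = (a_1, ..., a_3) in the standard basis. For each basis vector v_i, ℓ(v_i) = <v_i, a> is a linear equation in the a_j's. Collect the n equations into a matrix system V a = ℓ, where row i of V is v_i (expressed in the standard basis). Since V is invertible (lower-triangular with 1s on the diagonal, up to permutation), solve by back-substitution:
  V =
[[0, 1, 1],
 [0, 1, 0],
 [1, 0, 0]]
  V a = (4, 4, 1)
Solving gives a = (1, 4, 0).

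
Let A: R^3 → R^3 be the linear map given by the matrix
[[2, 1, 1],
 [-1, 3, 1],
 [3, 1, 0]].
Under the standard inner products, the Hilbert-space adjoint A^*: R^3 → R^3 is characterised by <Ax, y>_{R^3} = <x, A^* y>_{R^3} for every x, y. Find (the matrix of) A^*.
A^* = A^T =
[[2, -1, 3],
 [1, 3, 1],
 [1, 1, 0]]

For real matrices with standard dot products, the defining identity <Ax, y> = <x, A^* y> gives (Ax)^T y = x^T (A^*) y, i.e. x^T A^T y = x^T (A^*) y. Since this holds for all x, y, we must have A^* = A^T. Therefore
A^* =
[[2, -1, 3],
 [1, 3, 1],
 [1, 1, 0]].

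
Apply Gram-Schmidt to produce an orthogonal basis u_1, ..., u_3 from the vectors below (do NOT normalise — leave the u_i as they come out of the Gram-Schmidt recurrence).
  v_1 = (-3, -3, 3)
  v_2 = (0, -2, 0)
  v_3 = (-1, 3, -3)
Orthogonal basis:
  u_1 = (-3, -3, 3)
  u_2 = (2/3, -4/3, -2/3)
  u_3 = (-2, 0, -2)

Apply the Gram-Schmidt recurrence
  u_1 = v_1
  u_i = v_i − Σ_{j<i} ((v_i · u_j) / (u_j · u_j)) · u_j.

Step by step this gives:
  u_1 = (-3, -3, 3)
  u_2 = (2/3, -4/3, -2/3)
  u_3 = (-2, 0, -2)

Orthogonality check:
  u_2 · u_1 = 0 (should be 0)
  u_3 · u_1 = 0 (should be 0)
  u_3 · u_2 = 0 (should be 0)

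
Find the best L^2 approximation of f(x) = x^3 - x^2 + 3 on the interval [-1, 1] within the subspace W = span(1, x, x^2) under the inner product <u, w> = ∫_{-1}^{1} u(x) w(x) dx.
g(x) = -x^2 + 3*x/5 + 3

The best approximation g ∈ W is the orthogonal projection of f onto W. Writing g = a_0 + a_1 x + a_2 x^2, the coefficients solve the normal equations G · a = b where
  G_{ij} = <φ_i, φ_j> and b_i = <f, φ_i>, with φ_0 = 1, φ_1 = x, φ_2 = x^2.
G =
  [2, 0, 2/3]
  [0, 2/3, 0]
  [2/3, 0, 2/5],
b = (16/3, 2/5, 8/5).
Solving gives a_0 = 3, a_1 = 3/5, a_2 = -1, so
  g(x) = -x^2 + 3*x/5 + 3.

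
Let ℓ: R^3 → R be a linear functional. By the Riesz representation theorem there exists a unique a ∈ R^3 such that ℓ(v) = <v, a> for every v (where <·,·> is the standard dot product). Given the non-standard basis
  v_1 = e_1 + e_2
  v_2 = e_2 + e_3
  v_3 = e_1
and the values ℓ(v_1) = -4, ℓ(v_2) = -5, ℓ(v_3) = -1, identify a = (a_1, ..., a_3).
a = (-1, -3, -2)

Write a = (a_1, ..., a_3) in the standard basis. For each basis vector v_i, ℓ(v_i) = <v_i, a> is a linear equation in the a_j's. Collect the n equations into a matrix system V a = ℓ, where row i of V is v_i (expressed in the standard basis). Since V is invertible (lower-triangular with 1s on the diagonal, up to permutation), solve by back-substitution:
  V =
[[1, 1, 0],
 [0, 1, 1],
 [1, 0, 0]]
  V a = (-4, -5, -1)
Solving gives a = (-1, -3, -2).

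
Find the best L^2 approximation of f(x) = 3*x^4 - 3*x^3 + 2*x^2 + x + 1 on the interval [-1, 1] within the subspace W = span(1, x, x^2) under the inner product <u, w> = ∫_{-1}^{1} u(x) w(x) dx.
g(x) = 32*x^2/7 - 4*x/5 + 26/35

The best approximation g ∈ W is the orthogonal projection of f onto W. Writing g = a_0 + a_1 x + a_2 x^2, the coefficients solve the normal equations G · a = b where
  G_{ij} = <φ_i, φ_j> and b_i = <f, φ_i>, with φ_0 = 1, φ_1 = x, φ_2 = x^2.
G =
  [2, 0, 2/3]
  [0, 2/3, 0]
  [2/3, 0, 2/5],
b = (68/15, -8/15, 244/105).
Solving gives a_0 = 26/35, a_1 = -4/5, a_2 = 32/7, so
  g(x) = 32*x^2/7 - 4*x/5 + 26/35.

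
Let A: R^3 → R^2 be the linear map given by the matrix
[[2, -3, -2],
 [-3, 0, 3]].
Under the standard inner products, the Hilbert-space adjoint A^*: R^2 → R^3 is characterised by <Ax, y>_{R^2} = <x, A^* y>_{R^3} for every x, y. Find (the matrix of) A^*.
A^* = A^T =
[[2, -3],
 [-3, 0],
 [-2, 3]]

For real matrices with standard dot products, the defining identity <Ax, y> = <x, A^* y> gives (Ax)^T y = x^T (A^*) y, i.e. x^T A^T y = x^T (A^*) y. Since this holds for all x, y, we must have A^* = A^T. Therefore
A^* =
[[2, -3],
 [-3, 0],
 [-2, 3]].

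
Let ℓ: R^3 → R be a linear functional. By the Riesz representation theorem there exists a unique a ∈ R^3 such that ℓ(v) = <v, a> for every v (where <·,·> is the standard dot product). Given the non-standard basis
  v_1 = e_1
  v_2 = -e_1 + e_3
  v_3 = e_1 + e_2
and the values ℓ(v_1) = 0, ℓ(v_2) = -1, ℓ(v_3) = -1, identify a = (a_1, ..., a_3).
a = (0, -1, -1)

Write a = (a_1, ..., a_3) in the standard basis. For each basis vector v_i, ℓ(v_i) = <v_i, a> is a linear equation in the a_j's. Collect the n equations into a matrix system V a = ℓ, where row i of V is v_i (expressed in the standard basis). Since V is invertible (lower-triangular with 1s on the diagonal, up to permutation), solve by back-substitution:
  V =
[[1, 0, 0],
 [-1, 0, 1],
 [1, 1, 0]]
  V a = (0, -1, -1)
Solving gives a = (0, -1, -1).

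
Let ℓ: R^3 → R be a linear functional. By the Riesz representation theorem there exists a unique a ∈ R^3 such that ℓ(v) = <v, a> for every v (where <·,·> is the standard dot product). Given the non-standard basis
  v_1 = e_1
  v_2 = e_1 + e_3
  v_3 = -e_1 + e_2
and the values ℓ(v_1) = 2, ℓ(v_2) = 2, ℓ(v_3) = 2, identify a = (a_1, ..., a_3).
a = (2, 4, 0)

Write a = (a_1, ..., a_3) in the standard basis. For each basis vector v_i, ℓ(v_i) = <v_i, a> is a linear equation in the a_j's. Collect the n equations into a matrix system V a = ℓ, where row i of V is v_i (expressed in the standard basis). Since V is invertible (lower-triangular with 1s on the diagonal, up to permutation), solve by back-substitution:
  V =
[[1, 0, 0],
 [1, 0, 1],
 [-1, 1, 0]]
  V a = (2, 2, 2)
Solving gives a = (2, 4, 0).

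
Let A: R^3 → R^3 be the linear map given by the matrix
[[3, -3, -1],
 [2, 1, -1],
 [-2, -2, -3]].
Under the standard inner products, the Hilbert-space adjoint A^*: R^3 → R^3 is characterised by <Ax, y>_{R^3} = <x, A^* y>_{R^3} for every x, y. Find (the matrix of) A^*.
A^* = A^T =
[[3, 2, -2],
 [-3, 1, -2],
 [-1, -1, -3]]

For real matrices with standard dot products, the defining identity <Ax, y> = <x, A^* y> gives (Ax)^T y = x^T (A^*) y, i.e. x^T A^T y = x^T (A^*) y. Since this holds for all x, y, we must have A^* = A^T. Therefore
A^* =
[[3, 2, -2],
 [-3, 1, -2],
 [-1, -1, -3]].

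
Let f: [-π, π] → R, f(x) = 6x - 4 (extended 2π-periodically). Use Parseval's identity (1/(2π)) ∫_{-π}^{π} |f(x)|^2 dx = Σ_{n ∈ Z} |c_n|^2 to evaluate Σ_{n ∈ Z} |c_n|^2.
Σ |c_n|^2 = 12π^2 + 16

Expand and integrate term by term over [-π, π]:
  ∫ (6x)^2 dx = 36·(2π^3/3); ∫ 2·6·(-4)·x dx = 0 (odd integrand); ∫ (-4)^2 dx = 16·2π.
So (1/(2π)) ∫_{-π}^{π} (6x - 4)^2 dx = 36π^2/3 + 16 = 12π^2 + 16.
Parseval ⇒ Σ |c_n|^2 = 12π^2 + 16.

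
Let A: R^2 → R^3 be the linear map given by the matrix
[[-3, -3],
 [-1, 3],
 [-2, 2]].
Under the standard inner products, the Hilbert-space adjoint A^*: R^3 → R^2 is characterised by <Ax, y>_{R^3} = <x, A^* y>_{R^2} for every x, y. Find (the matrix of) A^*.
A^* = A^T =
[[-3, -1, -2],
 [-3, 3, 2]]

For real matrices with standard dot products, the defining identity <Ax, y> = <x, A^* y> gives (Ax)^T y = x^T (A^*) y, i.e. x^T A^T y = x^T (A^*) y. Since this holds for all x, y, we must have A^* = A^T. Therefore
A^* =
[[-3, -1, -2],
 [-3, 3, 2]].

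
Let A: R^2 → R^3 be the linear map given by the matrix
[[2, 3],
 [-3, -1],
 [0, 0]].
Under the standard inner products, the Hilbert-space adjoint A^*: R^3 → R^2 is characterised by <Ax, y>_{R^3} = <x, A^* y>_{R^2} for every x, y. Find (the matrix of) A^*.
A^* = A^T =
[[2, -3, 0],
 [3, -1, 0]]

For real matrices with standard dot products, the defining identity <Ax, y> = <x, A^* y> gives (Ax)^T y = x^T (A^*) y, i.e. x^T A^T y = x^T (A^*) y. Since this holds for all x, y, we must have A^* = A^T. Therefore
A^* =
[[2, -3, 0],
 [3, -1, 0]].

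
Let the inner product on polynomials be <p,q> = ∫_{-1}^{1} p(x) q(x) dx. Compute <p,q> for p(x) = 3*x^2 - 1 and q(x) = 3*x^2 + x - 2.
<p,q> = 8/5

Expand the product: p(x)·q(x) = 9*x^4 + 3*x^3 - 9*x^2 - x + 2.
∫_{-1}^{1} of each monomial x^k gives [2/(k+1) if k even, 0 if k odd]. Integrating term-by-term (or equivalently evaluating the antiderivative F(x) = 9*x^5/5 + 3*x^4/4 - 3*x^3 - x^2/2 + 2*x at the endpoints):
  F(1) − F(−1) = 21/20 − (-11/20) = 8/5.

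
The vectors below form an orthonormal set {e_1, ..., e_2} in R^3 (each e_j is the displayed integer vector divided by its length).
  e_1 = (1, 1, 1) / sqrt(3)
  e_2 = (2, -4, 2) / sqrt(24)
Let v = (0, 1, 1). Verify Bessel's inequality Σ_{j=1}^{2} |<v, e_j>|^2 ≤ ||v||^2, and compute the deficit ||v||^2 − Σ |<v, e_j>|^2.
Σ |<v, e_j>|^2 = 3/2; ||v||^2 = 2; deficit = 1/2

Write each e_j = u_j / sqrt(<u_j, u_j>) where u_j is the displayed integer vector. Then <v, e_j> = <v, u_j> / sqrt(<u_j, u_j>), so |<v, e_j>|^2 = <v, u_j>^2 / <u_j, u_j>.
Coefficients: <v, e_1> = 2/sqrt(3), <v, e_2> = -2/sqrt(24).
Square and sum: Σ |<v, e_j>|^2 = 3/2.
Compute ||v||^2 = v·v = 2.
Deficit = 2 − 3/2 = 1/2 ≥ 0, confirming Bessel's inequality. (The deficit equals ||v − Σ <v,e_j> e_j||^2, the squared distance from v to span{e_j}.)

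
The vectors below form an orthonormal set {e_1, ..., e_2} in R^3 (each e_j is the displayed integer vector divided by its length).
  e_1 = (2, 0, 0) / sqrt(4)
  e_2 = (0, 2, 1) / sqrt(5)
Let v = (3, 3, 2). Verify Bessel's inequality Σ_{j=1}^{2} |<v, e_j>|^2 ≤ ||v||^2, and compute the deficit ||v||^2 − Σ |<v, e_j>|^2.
Σ |<v, e_j>|^2 = 109/5; ||v||^2 = 22; deficit = 1/5

Write each e_j = u_j / sqrt(<u_j, u_j>) where u_j is the displayed integer vector. Then <v, e_j> = <v, u_j> / sqrt(<u_j, u_j>), so |<v, e_j>|^2 = <v, u_j>^2 / <u_j, u_j>.
Coefficients: <v, e_1> = 6/sqrt(4), <v, e_2> = 8/sqrt(5).
Square and sum: Σ |<v, e_j>|^2 = 109/5.
Compute ||v||^2 = v·v = 22.
Deficit = 22 − 109/5 = 1/5 ≥ 0, confirming Bessel's inequality. (The deficit equals ||v − Σ <v,e_j> e_j||^2, the squared distance from v to span{e_j}.)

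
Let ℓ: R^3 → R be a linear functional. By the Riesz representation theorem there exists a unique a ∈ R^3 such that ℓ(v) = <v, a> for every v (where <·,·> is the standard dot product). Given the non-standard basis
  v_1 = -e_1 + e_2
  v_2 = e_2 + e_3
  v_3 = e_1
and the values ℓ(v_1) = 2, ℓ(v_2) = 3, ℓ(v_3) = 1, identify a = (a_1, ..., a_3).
a = (1, 3, 0)

Write a = (a_1, ..., a_3) in the standard basis. For each basis vector v_i, ℓ(v_i) = <v_i, a> is a linear equation in the a_j's. Collect the n equations into a matrix system V a = ℓ, where row i of V is v_i (expressed in the standard basis). Since V is invertible (lower-triangular with 1s on the diagonal, up to permutation), solve by back-substitution:
  V =
[[-1, 1, 0],
 [0, 1, 1],
 [1, 0, 0]]
  V a = (2, 3, 1)
Solving gives a = (1, 3, 0).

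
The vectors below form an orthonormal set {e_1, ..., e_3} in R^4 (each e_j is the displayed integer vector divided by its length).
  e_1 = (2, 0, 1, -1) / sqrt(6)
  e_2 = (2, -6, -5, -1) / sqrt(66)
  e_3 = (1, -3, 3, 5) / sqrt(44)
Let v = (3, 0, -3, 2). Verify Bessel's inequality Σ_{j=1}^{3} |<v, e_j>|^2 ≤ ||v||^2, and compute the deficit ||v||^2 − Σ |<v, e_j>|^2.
Σ |<v, e_j>|^2 = 6; ||v||^2 = 22; deficit = 16

Write each e_j = u_j / sqrt(<u_j, u_j>) where u_j is the displayed integer vector. Then <v, e_j> = <v, u_j> / sqrt(<u_j, u_j>), so |<v, e_j>|^2 = <v, u_j>^2 / <u_j, u_j>.
Coefficients: <v, e_1> = 1/sqrt(6), <v, e_2> = 19/sqrt(66), <v, e_3> = 4/sqrt(44).
Square and sum: Σ |<v, e_j>|^2 = 6.
Compute ||v||^2 = v·v = 22.
Deficit = 22 − 6 = 16 ≥ 0, confirming Bessel's inequality. (The deficit equals ||v − Σ <v,e_j> e_j||^2, the squared distance from v to span{e_j}.)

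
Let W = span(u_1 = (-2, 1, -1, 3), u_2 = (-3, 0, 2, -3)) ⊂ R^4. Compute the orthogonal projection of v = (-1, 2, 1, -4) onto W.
proj_W(v) = (-404/305, -113/305, 533/305, -969/305)

Set up U = [u_1 | ... | u_2] ∈ R^(4×2). The projector onto W = col(U) is P = U (U^T U)^(-1) U^T.
Compute U^T U =
  [15, -5]
  [-5, 22],
and U^T v = (-9, 17).
Solve U^T U · c = U^T v for the coefficients: c = (-113/305, 42/61). The projection is proj_W(v) = U c.
Check: (v - proj_W(v)) · u_1 = 0  (should be 0).
Check: (v - proj_W(v)) · u_2 = 0  (should be 0).
Result: proj_W(v) = (-404/305, -113/305, 533/305, -969/305).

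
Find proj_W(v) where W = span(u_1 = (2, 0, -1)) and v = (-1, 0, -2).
proj_W(v) = (0, 0, 0)

Set up U = [u_1 | ... | u_1] ∈ R^(3×1). The projector onto W = col(U) is P = U (U^T U)^(-1) U^T.
Compute U^T U =
  [5],
and U^T v = (0).
Solve U^T U · c = U^T v for the coefficients: c = (0). The projection is proj_W(v) = U c.
Check: (v - proj_W(v)) · u_1 = 0  (should be 0).
Result: proj_W(v) = (0, 0, 0).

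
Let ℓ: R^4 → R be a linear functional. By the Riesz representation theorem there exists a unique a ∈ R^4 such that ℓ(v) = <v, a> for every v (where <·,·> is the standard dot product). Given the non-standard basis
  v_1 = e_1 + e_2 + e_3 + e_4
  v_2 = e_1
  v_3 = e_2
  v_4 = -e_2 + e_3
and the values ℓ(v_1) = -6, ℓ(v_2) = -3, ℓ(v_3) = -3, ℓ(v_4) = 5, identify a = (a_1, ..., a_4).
a = (-3, -3, 2, -2)

Write a = (a_1, ..., a_4) in the standard basis. For each basis vector v_i, ℓ(v_i) = <v_i, a> is a linear equation in the a_j's. Collect the n equations into a matrix system V a = ℓ, where row i of V is v_i (expressed in the standard basis). Since V is invertible (lower-triangular with 1s on the diagonal, up to permutation), solve by back-substitution:
  V =
[[1, 1, 1, 1],
 [1, 0, 0, 0],
 [0, 1, 0, 0],
 [0, -1, 1, 0]]
  V a = (-6, -3, -3, 5)
Solving gives a = (-3, -3, 2, -2).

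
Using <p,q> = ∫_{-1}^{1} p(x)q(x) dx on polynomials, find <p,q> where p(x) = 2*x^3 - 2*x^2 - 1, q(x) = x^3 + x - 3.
<p,q> = 398/35

Expand the product: p(x)·q(x) = 2*x^6 - 2*x^5 + 2*x^4 - 9*x^3 + 6*x^2 - x + 3.
∫_{-1}^{1} of each monomial x^k gives [2/(k+1) if k even, 0 if k odd]. Integrating term-by-term (or equivalently evaluating the antiderivative F(x) = 2*x^7/7 - x^6/3 + 2*x^5/5 - 9*x^4/4 + 2*x^3 - x^2/2 + 3*x at the endpoints):
  F(1) − F(−1) = 1093/420 − (-3683/420) = 398/35.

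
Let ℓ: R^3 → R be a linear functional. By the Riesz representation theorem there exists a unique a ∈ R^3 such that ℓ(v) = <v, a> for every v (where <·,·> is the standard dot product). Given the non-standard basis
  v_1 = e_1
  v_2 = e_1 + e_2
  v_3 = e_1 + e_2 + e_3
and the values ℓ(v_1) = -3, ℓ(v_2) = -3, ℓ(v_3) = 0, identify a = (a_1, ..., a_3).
a = (-3, 0, 3)

Write a = (a_1, ..., a_3) in the standard basis. For each basis vector v_i, ℓ(v_i) = <v_i, a> is a linear equation in the a_j's. Collect the n equations into a matrix system V a = ℓ, where row i of V is v_i (expressed in the standard basis). Since V is invertible (lower-triangular with 1s on the diagonal, up to permutation), solve by back-substitution:
  V =
[[1, 0, 0],
 [1, 1, 0],
 [1, 1, 1]]
  V a = (-3, -3, 0)
Solving gives a = (-3, 0, 3).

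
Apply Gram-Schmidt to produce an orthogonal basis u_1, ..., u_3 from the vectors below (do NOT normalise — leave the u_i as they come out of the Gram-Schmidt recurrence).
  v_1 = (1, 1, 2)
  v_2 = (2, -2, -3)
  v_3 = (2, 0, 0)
Orthogonal basis:
  u_1 = (1, 1, 2)
  u_2 = (3, -1, -1)
  u_3 = (1/33, 7/33, -4/33)

Apply the Gram-Schmidt recurrence
  u_1 = v_1
  u_i = v_i − Σ_{j<i} ((v_i · u_j) / (u_j · u_j)) · u_j.

Step by step this gives:
  u_1 = (1, 1, 2)
  u_2 = (3, -1, -1)
  u_3 = (1/33, 7/33, -4/33)

Orthogonality check:
  u_2 · u_1 = 0 (should be 0)
  u_3 · u_1 = 0 (should be 0)
  u_3 · u_2 = 0 (should be 0)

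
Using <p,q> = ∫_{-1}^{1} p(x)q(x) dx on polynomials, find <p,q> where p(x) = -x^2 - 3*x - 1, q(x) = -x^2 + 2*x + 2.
<p,q> = -124/15

Expand the product: p(x)·q(x) = x^4 + x^3 - 7*x^2 - 8*x - 2.
∫_{-1}^{1} of each monomial x^k gives [2/(k+1) if k even, 0 if k odd]. Integrating term-by-term (or equivalently evaluating the antiderivative F(x) = x^5/5 + x^4/4 - 7*x^3/3 - 4*x^2 - 2*x at the endpoints):
  F(1) − F(−1) = -473/60 − (23/60) = -124/15.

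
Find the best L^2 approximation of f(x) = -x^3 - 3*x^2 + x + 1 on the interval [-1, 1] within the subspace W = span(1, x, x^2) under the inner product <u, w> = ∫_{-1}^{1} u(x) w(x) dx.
g(x) = -3*x^2 + 2*x/5 + 1

The best approximation g ∈ W is the orthogonal projection of f onto W. Writing g = a_0 + a_1 x + a_2 x^2, the coefficients solve the normal equations G · a = b where
  G_{ij} = <φ_i, φ_j> and b_i = <f, φ_i>, with φ_0 = 1, φ_1 = x, φ_2 = x^2.
G =
  [2, 0, 2/3]
  [0, 2/3, 0]
  [2/3, 0, 2/5],
b = (0, 4/15, -8/15).
Solving gives a_0 = 1, a_1 = 2/5, a_2 = -3, so
  g(x) = -3*x^2 + 2*x/5 + 1.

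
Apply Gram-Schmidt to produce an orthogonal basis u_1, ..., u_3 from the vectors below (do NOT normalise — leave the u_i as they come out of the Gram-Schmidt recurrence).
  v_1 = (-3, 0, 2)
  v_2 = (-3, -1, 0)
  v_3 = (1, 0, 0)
Orthogonal basis:
  u_1 = (-3, 0, 2)
  u_2 = (-12/13, -1, -18/13)
  u_3 = (4/49, -12/49, 6/49)

Apply the Gram-Schmidt recurrence
  u_1 = v_1
  u_i = v_i − Σ_{j<i} ((v_i · u_j) / (u_j · u_j)) · u_j.

Step by step this gives:
  u_1 = (-3, 0, 2)
  u_2 = (-12/13, -1, -18/13)
  u_3 = (4/49, -12/49, 6/49)

Orthogonality check:
  u_2 · u_1 = 0 (should be 0)
  u_3 · u_1 = 0 (should be 0)
  u_3 · u_2 = 0 (should be 0)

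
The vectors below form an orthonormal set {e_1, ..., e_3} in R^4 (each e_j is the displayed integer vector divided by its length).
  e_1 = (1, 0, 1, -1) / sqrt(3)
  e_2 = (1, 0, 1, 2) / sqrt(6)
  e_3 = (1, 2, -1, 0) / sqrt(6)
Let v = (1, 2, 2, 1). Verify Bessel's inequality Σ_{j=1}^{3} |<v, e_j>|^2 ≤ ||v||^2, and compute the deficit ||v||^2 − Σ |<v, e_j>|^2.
Σ |<v, e_j>|^2 = 7; ||v||^2 = 10; deficit = 3

Write each e_j = u_j / sqrt(<u_j, u_j>) where u_j is the displayed integer vector. Then <v, e_j> = <v, u_j> / sqrt(<u_j, u_j>), so |<v, e_j>|^2 = <v, u_j>^2 / <u_j, u_j>.
Coefficients: <v, e_1> = 2/sqrt(3), <v, e_2> = 5/sqrt(6), <v, e_3> = 3/sqrt(6).
Square and sum: Σ |<v, e_j>|^2 = 7.
Compute ||v||^2 = v·v = 10.
Deficit = 10 − 7 = 3 ≥ 0, confirming Bessel's inequality. (The deficit equals ||v − Σ <v,e_j> e_j||^2, the squared distance from v to span{e_j}.)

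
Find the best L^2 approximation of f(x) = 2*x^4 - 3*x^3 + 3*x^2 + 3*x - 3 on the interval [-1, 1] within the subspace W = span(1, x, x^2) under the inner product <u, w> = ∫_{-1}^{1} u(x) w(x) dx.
g(x) = 33*x^2/7 + 6*x/5 - 111/35

The best approximation g ∈ W is the orthogonal projection of f onto W. Writing g = a_0 + a_1 x + a_2 x^2, the coefficients solve the normal equations G · a = b where
  G_{ij} = <φ_i, φ_j> and b_i = <f, φ_i>, with φ_0 = 1, φ_1 = x, φ_2 = x^2.
G =
  [2, 0, 2/3]
  [0, 2/3, 0]
  [2/3, 0, 2/5],
b = (-16/5, 4/5, -8/35).
Solving gives a_0 = -111/35, a_1 = 6/5, a_2 = 33/7, so
  g(x) = 33*x^2/7 + 6*x/5 - 111/35.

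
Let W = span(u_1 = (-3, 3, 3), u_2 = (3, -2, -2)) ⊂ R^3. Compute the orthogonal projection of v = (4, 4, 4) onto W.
proj_W(v) = (4, 4, 4)

Set up U = [u_1 | ... | u_2] ∈ R^(3×2). The projector onto W = col(U) is P = U (U^T U)^(-1) U^T.
Compute U^T U =
  [27, -21]
  [-21, 17],
and U^T v = (12, -4).
Solve U^T U · c = U^T v for the coefficients: c = (20/3, 8). The projection is proj_W(v) = U c.
Check: (v - proj_W(v)) · u_1 = 0  (should be 0).
Check: (v - proj_W(v)) · u_2 = 0  (should be 0).
Result: proj_W(v) = (4, 4, 4).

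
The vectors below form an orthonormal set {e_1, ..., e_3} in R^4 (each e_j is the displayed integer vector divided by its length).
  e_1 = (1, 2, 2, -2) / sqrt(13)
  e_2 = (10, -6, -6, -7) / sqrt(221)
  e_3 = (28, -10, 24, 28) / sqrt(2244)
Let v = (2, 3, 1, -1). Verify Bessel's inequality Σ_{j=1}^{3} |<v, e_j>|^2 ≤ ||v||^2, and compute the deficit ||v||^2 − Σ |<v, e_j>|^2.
Σ |<v, e_j>|^2 = 34/3; ||v||^2 = 15; deficit = 11/3

Write each e_j = u_j / sqrt(<u_j, u_j>) where u_j is the displayed integer vector. Then <v, e_j> = <v, u_j> / sqrt(<u_j, u_j>), so |<v, e_j>|^2 = <v, u_j>^2 / <u_j, u_j>.
Coefficients: <v, e_1> = 12/sqrt(13), <v, e_2> = 3/sqrt(221), <v, e_3> = 22/sqrt(2244).
Square and sum: Σ |<v, e_j>|^2 = 34/3.
Compute ||v||^2 = v·v = 15.
Deficit = 15 − 34/3 = 11/3 ≥ 0, confirming Bessel's inequality. (The deficit equals ||v − Σ <v,e_j> e_j||^2, the squared distance from v to span{e_j}.)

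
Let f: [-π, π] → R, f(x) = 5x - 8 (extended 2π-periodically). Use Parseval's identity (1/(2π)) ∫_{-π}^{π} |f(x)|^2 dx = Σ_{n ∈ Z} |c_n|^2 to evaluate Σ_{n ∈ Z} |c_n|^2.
Σ |c_n|^2 = 25π^2/3 + 64

Expand and integrate term by term over [-π, π]:
  ∫ (5x)^2 dx = 25·(2π^3/3); ∫ 2·5·(-8)·x dx = 0 (odd integrand); ∫ (-8)^2 dx = 64·2π.
So (1/(2π)) ∫_{-π}^{π} (5x - 8)^2 dx = 25π^2/3 + 64 = 25π^2/3 + 64.
Parseval ⇒ Σ |c_n|^2 = 25π^2/3 + 64.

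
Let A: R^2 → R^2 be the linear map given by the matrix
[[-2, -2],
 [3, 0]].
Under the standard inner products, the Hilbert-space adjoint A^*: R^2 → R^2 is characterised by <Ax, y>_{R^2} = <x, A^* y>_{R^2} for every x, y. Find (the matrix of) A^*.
A^* = A^T =
[[-2, 3],
 [-2, 0]]

For real matrices with standard dot products, the defining identity <Ax, y> = <x, A^* y> gives (Ax)^T y = x^T (A^*) y, i.e. x^T A^T y = x^T (A^*) y. Since this holds for all x, y, we must have A^* = A^T. Therefore
A^* =
[[-2, 3],
 [-2, 0]].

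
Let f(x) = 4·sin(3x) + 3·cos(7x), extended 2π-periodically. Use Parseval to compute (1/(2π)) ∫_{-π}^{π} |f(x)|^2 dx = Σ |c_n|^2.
Σ |c_n|^2 = 25/2

Expand |f|^2 and use orthogonality of {sin(nx), cos(mx)} on [-π, π]:
  ∫_{-π}^{π} sin(nx)^2 dx = π, ∫ cos(mx)^2 dx = π, and cross terms integrate to 0.
So ∫_{-π}^{π} f(x)^2 dx = 4^2 · π + 3^2 · π = (16 + 9)π.
Divide by 2π: (16 + 9)/2 = 25/2.
By Parseval, this equals Σ |c_n|^2.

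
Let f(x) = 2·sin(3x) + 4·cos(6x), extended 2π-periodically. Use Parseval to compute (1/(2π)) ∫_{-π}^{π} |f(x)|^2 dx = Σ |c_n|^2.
Σ |c_n|^2 = 10

Expand |f|^2 and use orthogonality of {sin(nx), cos(mx)} on [-π, π]:
  ∫_{-π}^{π} sin(nx)^2 dx = π, ∫ cos(mx)^2 dx = π, and cross terms integrate to 0.
So ∫_{-π}^{π} f(x)^2 dx = 2^2 · π + 4^2 · π = (4 + 16)π.
Divide by 2π: (4 + 16)/2 = 10.
By Parseval, this equals Σ |c_n|^2.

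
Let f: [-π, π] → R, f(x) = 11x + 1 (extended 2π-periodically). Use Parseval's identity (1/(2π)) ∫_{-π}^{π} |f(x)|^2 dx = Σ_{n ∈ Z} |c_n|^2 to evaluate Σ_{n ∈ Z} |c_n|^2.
Σ |c_n|^2 = 121π^2/3 + 1

Expand and integrate term by term over [-π, π]:
  ∫ (11x)^2 dx = 121·(2π^3/3); ∫ 2·11·(1)·x dx = 0 (odd integrand); ∫ 1^2 dx = 1·2π.
So (1/(2π)) ∫_{-π}^{π} (11x + 1)^2 dx = 121π^2/3 + 1 = 121π^2/3 + 1.
Parseval ⇒ Σ |c_n|^2 = 121π^2/3 + 1.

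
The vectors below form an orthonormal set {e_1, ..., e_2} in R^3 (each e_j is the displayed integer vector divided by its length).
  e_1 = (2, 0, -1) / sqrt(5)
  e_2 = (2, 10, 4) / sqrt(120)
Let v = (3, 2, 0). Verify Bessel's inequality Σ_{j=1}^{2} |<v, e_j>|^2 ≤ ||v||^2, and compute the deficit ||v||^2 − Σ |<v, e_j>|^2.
Σ |<v, e_j>|^2 = 77/6; ||v||^2 = 13; deficit = 1/6

Write each e_j = u_j / sqrt(<u_j, u_j>) where u_j is the displayed integer vector. Then <v, e_j> = <v, u_j> / sqrt(<u_j, u_j>), so |<v, e_j>|^2 = <v, u_j>^2 / <u_j, u_j>.
Coefficients: <v, e_1> = 6/sqrt(5), <v, e_2> = 26/sqrt(120).
Square and sum: Σ |<v, e_j>|^2 = 77/6.
Compute ||v||^2 = v·v = 13.
Deficit = 13 − 77/6 = 1/6 ≥ 0, confirming Bessel's inequality. (The deficit equals ||v − Σ <v,e_j> e_j||^2, the squared distance from v to span{e_j}.)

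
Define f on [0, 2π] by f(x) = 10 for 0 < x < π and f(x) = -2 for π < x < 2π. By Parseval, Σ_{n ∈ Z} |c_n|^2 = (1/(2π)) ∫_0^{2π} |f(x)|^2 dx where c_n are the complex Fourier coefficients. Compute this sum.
Σ |c_n|^2 = 52

Parseval equates the L^2 energy of f (normalised by 1/(2π)) with the ℓ^2 sum of its Fourier coefficients: (1/(2π)) ∫_0^{2π} |f|^2 = Σ |c_n|^2.
Compute the left side: (1/(2π)) [∫_0^π 10^2 dx + ∫_π^{2π} (-2)^2 dx] = (1/(2π)) · (100π + 4π) = (100 + 4)/2 = 52.
So Σ_{n ∈ Z} |c_n|^2 = 52.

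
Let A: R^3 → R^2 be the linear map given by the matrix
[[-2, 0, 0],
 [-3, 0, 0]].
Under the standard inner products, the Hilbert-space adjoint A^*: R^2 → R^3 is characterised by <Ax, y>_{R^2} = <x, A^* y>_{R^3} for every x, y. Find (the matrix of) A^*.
A^* = A^T =
[[-2, -3],
 [0, 0],
 [0, 0]]

For real matrices with standard dot products, the defining identity <Ax, y> = <x, A^* y> gives (Ax)^T y = x^T (A^*) y, i.e. x^T A^T y = x^T (A^*) y. Since this holds for all x, y, we must have A^* = A^T. Therefore
A^* =
[[-2, -3],
 [0, 0],
 [0, 0]].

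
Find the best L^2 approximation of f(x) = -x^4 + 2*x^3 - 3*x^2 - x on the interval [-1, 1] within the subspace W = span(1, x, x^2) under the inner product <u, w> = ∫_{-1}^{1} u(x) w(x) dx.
g(x) = -27*x^2/7 + x/5 + 3/35

The best approximation g ∈ W is the orthogonal projection of f onto W. Writing g = a_0 + a_1 x + a_2 x^2, the coefficients solve the normal equations G · a = b where
  G_{ij} = <φ_i, φ_j> and b_i = <f, φ_i>, with φ_0 = 1, φ_1 = x, φ_2 = x^2.
G =
  [2, 0, 2/3]
  [0, 2/3, 0]
  [2/3, 0, 2/5],
b = (-12/5, 2/15, -52/35).
Solving gives a_0 = 3/35, a_1 = 1/5, a_2 = -27/7, so
  g(x) = -27*x^2/7 + x/5 + 3/35.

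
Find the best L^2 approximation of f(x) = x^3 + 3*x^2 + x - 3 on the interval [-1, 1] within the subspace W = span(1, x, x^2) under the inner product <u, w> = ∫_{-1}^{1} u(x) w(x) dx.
g(x) = 3*x^2 + 8*x/5 - 3

The best approximation g ∈ W is the orthogonal projection of f onto W. Writing g = a_0 + a_1 x + a_2 x^2, the coefficients solve the normal equations G · a = b where
  G_{ij} = <φ_i, φ_j> and b_i = <f, φ_i>, with φ_0 = 1, φ_1 = x, φ_2 = x^2.
G =
  [2, 0, 2/3]
  [0, 2/3, 0]
  [2/3, 0, 2/5],
b = (-4, 16/15, -4/5).
Solving gives a_0 = -3, a_1 = 8/5, a_2 = 3, so
  g(x) = 3*x^2 + 8*x/5 - 3.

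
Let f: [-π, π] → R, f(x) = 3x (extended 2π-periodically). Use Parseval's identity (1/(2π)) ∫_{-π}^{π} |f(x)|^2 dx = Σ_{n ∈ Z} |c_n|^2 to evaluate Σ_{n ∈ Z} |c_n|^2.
Σ |c_n|^2 = 3π^2

Expand and integrate term by term over [-π, π]:
  ∫ (3x)^2 dx = 9·(2π^3/3); ∫ 2·3·(0)·x dx = 0 (odd integrand); ∫ 0^2 dx = 0·2π.
So (1/(2π)) ∫_{-π}^{π} (3x)^2 dx = 9π^2/3 + 0 = 3π^2.
Parseval ⇒ Σ |c_n|^2 = 3π^2.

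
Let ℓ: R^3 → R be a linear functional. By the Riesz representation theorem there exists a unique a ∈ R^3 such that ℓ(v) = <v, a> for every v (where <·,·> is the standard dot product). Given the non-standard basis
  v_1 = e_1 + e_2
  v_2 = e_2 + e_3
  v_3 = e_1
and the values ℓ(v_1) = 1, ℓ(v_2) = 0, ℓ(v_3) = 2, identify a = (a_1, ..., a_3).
a = (2, -1, 1)

Write a = (a_1, ..., a_3) in the standard basis. For each basis vector v_i, ℓ(v_i) = <v_i, a> is a linear equation in the a_j's. Collect the n equations into a matrix system V a = ℓ, where row i of V is v_i (expressed in the standard basis). Since V is invertible (lower-triangular with 1s on the diagonal, up to permutation), solve by back-substitution:
  V =
[[1, 1, 0],
 [0, 1, 1],
 [1, 0, 0]]
  V a = (1, 0, 2)
Solving gives a = (2, -1, 1).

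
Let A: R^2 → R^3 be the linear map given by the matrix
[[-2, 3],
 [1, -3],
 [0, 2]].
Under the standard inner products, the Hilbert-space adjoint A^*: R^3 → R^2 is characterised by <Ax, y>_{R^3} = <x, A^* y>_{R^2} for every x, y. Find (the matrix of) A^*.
A^* = A^T =
[[-2, 1, 0],
 [3, -3, 2]]

For real matrices with standard dot products, the defining identity <Ax, y> = <x, A^* y> gives (Ax)^T y = x^T (A^*) y, i.e. x^T A^T y = x^T (A^*) y. Since this holds for all x, y, we must have A^* = A^T. Therefore
A^* =
[[-2, 1, 0],
 [3, -3, 2]].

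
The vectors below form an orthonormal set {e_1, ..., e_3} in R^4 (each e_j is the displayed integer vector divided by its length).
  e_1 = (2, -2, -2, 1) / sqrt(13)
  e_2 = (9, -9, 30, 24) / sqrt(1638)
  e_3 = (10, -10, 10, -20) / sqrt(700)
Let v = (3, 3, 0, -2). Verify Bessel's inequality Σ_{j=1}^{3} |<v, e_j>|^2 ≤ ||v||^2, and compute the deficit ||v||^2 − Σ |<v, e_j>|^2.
Σ |<v, e_j>|^2 = 4; ||v||^2 = 22; deficit = 18

Write each e_j = u_j / sqrt(<u_j, u_j>) where u_j is the displayed integer vector. Then <v, e_j> = <v, u_j> / sqrt(<u_j, u_j>), so |<v, e_j>|^2 = <v, u_j>^2 / <u_j, u_j>.
Coefficients: <v, e_1> = -2/sqrt(13), <v, e_2> = -48/sqrt(1638), <v, e_3> = 40/sqrt(700).
Square and sum: Σ |<v, e_j>|^2 = 4.
Compute ||v||^2 = v·v = 22.
Deficit = 22 − 4 = 18 ≥ 0, confirming Bessel's inequality. (The deficit equals ||v − Σ <v,e_j> e_j||^2, the squared distance from v to span{e_j}.)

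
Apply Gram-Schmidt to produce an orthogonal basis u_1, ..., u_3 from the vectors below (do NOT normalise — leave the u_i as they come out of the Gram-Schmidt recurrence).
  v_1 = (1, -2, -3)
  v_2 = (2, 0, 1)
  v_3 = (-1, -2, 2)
Orthogonal basis:
  u_1 = (1, -2, -3)
  u_2 = (29/14, -1/7, 11/14)
  u_3 = (-16/23, -56/23, 32/23)

Apply the Gram-Schmidt recurrence
  u_1 = v_1
  u_i = v_i − Σ_{j<i} ((v_i · u_j) / (u_j · u_j)) · u_j.

Step by step this gives:
  u_1 = (1, -2, -3)
  u_2 = (29/14, -1/7, 11/14)
  u_3 = (-16/23, -56/23, 32/23)

Orthogonality check:
  u_2 · u_1 = 0 (should be 0)
  u_3 · u_1 = 0 (should be 0)
  u_3 · u_2 = 0 (should be 0)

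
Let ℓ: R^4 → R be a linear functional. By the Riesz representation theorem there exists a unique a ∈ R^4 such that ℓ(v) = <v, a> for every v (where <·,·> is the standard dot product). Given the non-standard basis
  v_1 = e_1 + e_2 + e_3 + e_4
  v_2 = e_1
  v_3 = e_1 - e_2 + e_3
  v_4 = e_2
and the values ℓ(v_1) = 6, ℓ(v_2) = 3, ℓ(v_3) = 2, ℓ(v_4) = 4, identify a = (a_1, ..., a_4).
a = (3, 4, 3, -4)

Write a = (a_1, ..., a_4) in the standard basis. For each basis vector v_i, ℓ(v_i) = <v_i, a> is a linear equation in the a_j's. Collect the n equations into a matrix system V a = ℓ, where row i of V is v_i (expressed in the standard basis). Since V is invertible (lower-triangular with 1s on the diagonal, up to permutation), solve by back-substitution:
  V =
[[1, 1, 1, 1],
 [1, 0, 0, 0],
 [1, -1, 1, 0],
 [0, 1, 0, 0]]
  V a = (6, 3, 2, 4)
Solving gives a = (3, 4, 3, -4).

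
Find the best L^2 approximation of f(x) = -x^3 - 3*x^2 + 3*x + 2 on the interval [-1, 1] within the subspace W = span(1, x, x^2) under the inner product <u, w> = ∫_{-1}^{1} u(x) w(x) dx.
g(x) = -3*x^2 + 12*x/5 + 2

The best approximation g ∈ W is the orthogonal projection of f onto W. Writing g = a_0 + a_1 x + a_2 x^2, the coefficients solve the normal equations G · a = b where
  G_{ij} = <φ_i, φ_j> and b_i = <f, φ_i>, with φ_0 = 1, φ_1 = x, φ_2 = x^2.
G =
  [2, 0, 2/3]
  [0, 2/3, 0]
  [2/3, 0, 2/5],
b = (2, 8/5, 2/15).
Solving gives a_0 = 2, a_1 = 12/5, a_2 = -3, so
  g(x) = -3*x^2 + 12*x/5 + 2.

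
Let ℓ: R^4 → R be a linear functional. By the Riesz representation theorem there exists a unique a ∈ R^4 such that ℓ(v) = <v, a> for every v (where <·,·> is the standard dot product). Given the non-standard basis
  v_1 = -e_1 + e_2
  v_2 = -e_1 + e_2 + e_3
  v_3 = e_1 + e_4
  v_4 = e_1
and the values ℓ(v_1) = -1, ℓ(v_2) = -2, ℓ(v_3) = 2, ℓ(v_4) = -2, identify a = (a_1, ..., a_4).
a = (-2, -3, -1, 4)

Write a = (a_1, ..., a_4) in the standard basis. For each basis vector v_i, ℓ(v_i) = <v_i, a> is a linear equation in the a_j's. Collect the n equations into a matrix system V a = ℓ, where row i of V is v_i (expressed in the standard basis). Since V is invertible (lower-triangular with 1s on the diagonal, up to permutation), solve by back-substitution:
  V =
[[-1, 1, 0, 0],
 [-1, 1, 1, 0],
 [1, 0, 0, 1],
 [1, 0, 0, 0]]
  V a = (-1, -2, 2, -2)
Solving gives a = (-2, -3, -1, 4).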